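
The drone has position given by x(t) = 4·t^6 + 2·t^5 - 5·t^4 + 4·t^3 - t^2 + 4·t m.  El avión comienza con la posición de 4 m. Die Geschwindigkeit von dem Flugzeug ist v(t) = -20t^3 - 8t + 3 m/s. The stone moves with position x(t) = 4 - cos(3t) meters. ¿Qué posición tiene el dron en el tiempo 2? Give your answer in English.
We have position x(t) = 4·t^6 + 2·t^5 - 5·t^4 + 4·t^3 - t^2 + 4·t. Substituting t = 2: x(2) = 276.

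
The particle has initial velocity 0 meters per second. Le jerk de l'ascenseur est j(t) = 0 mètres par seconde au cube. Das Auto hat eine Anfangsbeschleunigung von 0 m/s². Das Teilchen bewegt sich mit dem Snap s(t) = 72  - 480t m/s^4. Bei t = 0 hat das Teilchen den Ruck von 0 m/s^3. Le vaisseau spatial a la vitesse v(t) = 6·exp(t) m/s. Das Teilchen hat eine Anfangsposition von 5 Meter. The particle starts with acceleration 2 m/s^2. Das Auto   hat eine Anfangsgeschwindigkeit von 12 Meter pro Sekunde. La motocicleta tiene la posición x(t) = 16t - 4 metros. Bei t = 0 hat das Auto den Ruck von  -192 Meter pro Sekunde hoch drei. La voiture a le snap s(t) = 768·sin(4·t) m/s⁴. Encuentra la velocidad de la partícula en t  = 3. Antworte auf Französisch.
Pour résoudre ceci, nous devons prendre 3 intégrales de notre équation du snap s(t) = 72 - 480·t. En prenant ∫s(t)dt et en appliquant j(0) = 0, nous trouvons j(t) = 24·t·(3 - 10·t). L'intégrale du jerk, avec a(0) = 2, donne l'accélération: a(t) = -80·t^3 + 36·t^2 + 2. En prenant ∫a(t)dt et en appliquant v(0) = 0, nous trouvons v(t) = -20·t^4 + 12·t^3 + 2·t. De l'équation de la vitesse v(t) = -20·t^4 + 12·t^3 + 2·t, nous substituons t = 3 pour obtenir v = -1290.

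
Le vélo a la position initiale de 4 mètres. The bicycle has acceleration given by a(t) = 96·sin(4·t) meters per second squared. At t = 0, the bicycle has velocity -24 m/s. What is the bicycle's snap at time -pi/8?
We must differentiate our acceleration equation a(t) = 96·sin(4·t) 2 times. The derivative of acceleration gives jerk: j(t) = 384·cos(4·t). Taking d/dt of j(t), we find s(t) = -1536·sin(4·t). Using s(t) = -1536·sin(4·t) and substituting t = -pi/8, we find s = 1536.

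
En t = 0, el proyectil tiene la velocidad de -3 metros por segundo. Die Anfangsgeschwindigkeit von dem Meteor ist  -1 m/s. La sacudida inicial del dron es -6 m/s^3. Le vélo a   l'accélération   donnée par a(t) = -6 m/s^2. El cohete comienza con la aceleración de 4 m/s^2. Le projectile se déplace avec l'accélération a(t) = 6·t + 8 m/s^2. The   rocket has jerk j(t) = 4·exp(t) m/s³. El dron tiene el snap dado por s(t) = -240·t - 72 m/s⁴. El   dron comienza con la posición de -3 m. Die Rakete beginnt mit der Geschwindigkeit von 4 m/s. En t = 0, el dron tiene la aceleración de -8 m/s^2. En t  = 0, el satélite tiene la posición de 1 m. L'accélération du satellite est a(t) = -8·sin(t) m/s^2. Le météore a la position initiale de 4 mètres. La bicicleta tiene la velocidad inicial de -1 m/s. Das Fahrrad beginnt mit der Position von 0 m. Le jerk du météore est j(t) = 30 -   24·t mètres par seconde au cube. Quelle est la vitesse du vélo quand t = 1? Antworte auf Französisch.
Nous devons trouver la primitive de notre équation de l'accélération a(t) = -6 1 fois. En intégrant l'accélération et en utilisant la condition initiale v(0) = -1, nous obtenons v(t) = -6·t - 1. De l'équation de la vitesse v(t) = -6·t - 1, nous substituons t = 1 pour obtenir v = -7.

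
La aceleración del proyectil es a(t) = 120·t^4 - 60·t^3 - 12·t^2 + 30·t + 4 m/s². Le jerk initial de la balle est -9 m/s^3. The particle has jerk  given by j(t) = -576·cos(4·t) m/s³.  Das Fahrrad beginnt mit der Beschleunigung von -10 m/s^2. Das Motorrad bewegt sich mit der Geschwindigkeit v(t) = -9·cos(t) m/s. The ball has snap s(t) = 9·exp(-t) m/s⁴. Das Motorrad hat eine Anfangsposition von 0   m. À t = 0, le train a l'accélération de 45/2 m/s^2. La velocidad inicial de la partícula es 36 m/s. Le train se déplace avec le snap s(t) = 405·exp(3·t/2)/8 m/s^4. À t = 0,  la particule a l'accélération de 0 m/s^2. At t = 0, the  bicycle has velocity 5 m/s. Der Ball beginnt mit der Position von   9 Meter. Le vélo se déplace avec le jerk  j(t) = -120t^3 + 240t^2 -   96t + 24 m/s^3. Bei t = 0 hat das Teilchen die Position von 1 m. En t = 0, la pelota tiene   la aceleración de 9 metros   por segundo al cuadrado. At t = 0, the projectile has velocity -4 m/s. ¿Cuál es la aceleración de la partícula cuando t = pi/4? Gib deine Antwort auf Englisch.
To solve this, we need to take 1 integral of our jerk equation j(t) = -576·cos(4·t). The antiderivative of jerk, with a(0) = 0, gives acceleration: a(t) = -144·sin(4·t). From the given acceleration equation a(t) = -144·sin(4·t), we substitute t = pi/4 to get a = 0.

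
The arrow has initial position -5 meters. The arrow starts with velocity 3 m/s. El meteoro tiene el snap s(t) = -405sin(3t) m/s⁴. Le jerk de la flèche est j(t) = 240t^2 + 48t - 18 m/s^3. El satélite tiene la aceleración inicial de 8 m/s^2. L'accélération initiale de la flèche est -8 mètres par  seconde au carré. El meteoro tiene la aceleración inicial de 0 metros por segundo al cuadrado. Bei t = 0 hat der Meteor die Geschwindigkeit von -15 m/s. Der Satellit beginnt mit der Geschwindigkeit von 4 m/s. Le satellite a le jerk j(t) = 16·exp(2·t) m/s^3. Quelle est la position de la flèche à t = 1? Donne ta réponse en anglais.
We need to integrate our jerk equation j(t) = 240·t^2 + 48·t - 18 3 times. The integral of jerk is acceleration. Using a(0) = -8, we get a(t) = 80·t^3 + 24·t^2 - 18·t - 8. Finding the integral of a(t) and using v(0) = 3: v(t) = 20·t^4 + 8·t^3 - 9·t^2 - 8·t + 3. Integrating velocity and using the initial condition x(0) = -5, we get x(t) = 4·t^5 + 2·t^4 - 3·t^3 - 4·t^2 + 3·t - 5. Using x(t) = 4·t^5 + 2·t^4 - 3·t^3 - 4·t^2 + 3·t - 5 and substituting t = 1, we find x = -3.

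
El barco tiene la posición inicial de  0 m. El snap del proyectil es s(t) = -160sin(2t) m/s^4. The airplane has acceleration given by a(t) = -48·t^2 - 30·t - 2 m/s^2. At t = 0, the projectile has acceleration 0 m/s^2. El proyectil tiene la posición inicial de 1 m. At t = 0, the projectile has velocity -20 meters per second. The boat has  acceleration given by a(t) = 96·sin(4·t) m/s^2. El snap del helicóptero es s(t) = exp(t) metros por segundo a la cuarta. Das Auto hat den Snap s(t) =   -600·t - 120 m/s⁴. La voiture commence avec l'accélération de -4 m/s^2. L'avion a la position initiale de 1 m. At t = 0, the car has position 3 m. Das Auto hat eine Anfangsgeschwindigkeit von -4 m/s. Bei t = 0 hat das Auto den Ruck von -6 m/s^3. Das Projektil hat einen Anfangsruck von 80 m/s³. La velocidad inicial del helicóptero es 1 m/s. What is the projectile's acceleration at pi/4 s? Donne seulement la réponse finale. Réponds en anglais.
The answer is 40.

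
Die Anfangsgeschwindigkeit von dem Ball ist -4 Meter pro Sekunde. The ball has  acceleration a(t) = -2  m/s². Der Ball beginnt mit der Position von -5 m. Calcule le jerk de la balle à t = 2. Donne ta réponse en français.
Pour résoudre ceci, nous devons prendre 1 dérivée de notre équation de l'accélération a(t) = -2. La dérivée de l'accélération donne le jerk: j(t) = 0. En utilisant j(t) = 0 et en substituant t = 2, nous trouvons j = 0.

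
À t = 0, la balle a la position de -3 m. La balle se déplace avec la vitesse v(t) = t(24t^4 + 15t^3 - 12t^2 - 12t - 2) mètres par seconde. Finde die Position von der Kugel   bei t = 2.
Um dies zu lösen, müssen wir 1 Stammfunktion unserer Gleichung für die Geschwindigkeit v(t) = t·(24·t^4 + 15·t^3 - 12·t^2 - 12·t - 2) finden. Durch Integration von der Geschwindigkeit und Verwendung der Anfangsbedingung x(0) = -3, erhalten wir x(t) = 4·t^6 + 3·t^5 - 3·t^4 - 4·t^3 - t^2 - 3. Mit x(t) = 4·t^6 + 3·t^5 - 3·t^4 - 4·t^3 - t^2 - 3 und Einsetzen von t = 2, finden wir x = 265.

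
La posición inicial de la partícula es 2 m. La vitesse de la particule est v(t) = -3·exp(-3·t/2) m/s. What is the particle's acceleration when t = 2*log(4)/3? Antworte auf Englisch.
To solve this, we need to take 1 derivative of our velocity equation v(t) = -3·exp(-3·t/2). Differentiating velocity, we get acceleration: a(t) = 9·exp(-3·t/2)/2. Using a(t) = 9·exp(-3·t/2)/2 and substituting t = 2*log(4)/3, we find a = 9/8.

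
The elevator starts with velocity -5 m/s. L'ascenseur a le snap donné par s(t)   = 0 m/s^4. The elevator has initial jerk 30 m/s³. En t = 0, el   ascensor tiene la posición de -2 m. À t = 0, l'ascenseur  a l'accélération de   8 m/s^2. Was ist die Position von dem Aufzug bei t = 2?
Wir müssen unsere Gleichung für den Snap s(t) = 0 4-mal integrieren. Die Stammfunktion von dem Snap, mit j(0) = 30, ergibt den Ruck: j(t) = 30. Das Integral von dem Ruck ist die Beschleunigung. Mit a(0) = 8 erhalten wir a(t) = 30·t + 8. Durch Integration von der Beschleunigung und Verwendung der Anfangsbedingung v(0) = -5, erhalten wir v(t) = 15·t^2 + 8·t - 5. Die Stammfunktion von der Geschwindigkeit ist die Position. Mit x(0) = -2 erhalten wir x(t) = 5·t^3 + 4·t^2 - 5·t - 2. Wir haben die Position x(t) = 5·t^3 + 4·t^2 - 5·t - 2. Durch Einsetzen von t = 2: x(2) = 44.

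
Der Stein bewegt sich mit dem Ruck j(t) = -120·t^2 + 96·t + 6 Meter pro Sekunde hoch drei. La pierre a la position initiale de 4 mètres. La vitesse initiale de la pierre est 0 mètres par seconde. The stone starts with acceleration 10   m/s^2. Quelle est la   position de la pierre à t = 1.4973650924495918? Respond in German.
Wir müssen unsere Gleichung für den Ruck j(t) = -120·t^2 + 96·t + 6 3-mal integrieren. Die Stammfunktion von dem Ruck ist die Beschleunigung. Mit a(0) = 10 erhalten wir a(t) = -40·t^3 + 48·t^2 + 6·t + 10. Die Stammfunktion von der Beschleunigung ist die Geschwindigkeit. Mit v(0) = 0 erhalten wir v(t) = t·(-10·t^3 + 16·t^2 + 3·t + 10). Durch Integration von der Geschwindigkeit und Verwendung der Anfangsbedingung x(0) = 4, erhalten wir x(t) = -2·t^5 + 4·t^4 + t^3 + 5·t^2 + 4. Mit x(t) = -2·t^5 + 4·t^4 + t^3 + 5·t^2 + 4 und Einsetzen von t = 1.4973650924495918, finden wir x = 23.6212705421843.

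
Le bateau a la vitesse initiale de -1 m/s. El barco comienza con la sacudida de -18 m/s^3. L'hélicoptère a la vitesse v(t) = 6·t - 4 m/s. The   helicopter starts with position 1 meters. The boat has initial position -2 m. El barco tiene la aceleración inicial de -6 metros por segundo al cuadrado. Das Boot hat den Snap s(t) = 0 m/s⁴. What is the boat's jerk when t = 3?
We must find the antiderivative of our snap equation s(t) = 0 1 time. The integral of snap is jerk. Using j(0) = -18, we get j(t) = -18. Using j(t) = -18 and substituting t = 3, we find j = -18.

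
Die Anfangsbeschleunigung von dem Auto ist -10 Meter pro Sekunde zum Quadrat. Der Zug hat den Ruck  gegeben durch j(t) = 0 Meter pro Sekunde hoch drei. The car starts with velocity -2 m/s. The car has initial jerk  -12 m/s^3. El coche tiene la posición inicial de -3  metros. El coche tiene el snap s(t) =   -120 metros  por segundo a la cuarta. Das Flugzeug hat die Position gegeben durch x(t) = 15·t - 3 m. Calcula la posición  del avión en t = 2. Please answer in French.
En utilisant x(t) = 15·t - 3 et en substituant t = 2, nous trouvons x = 27.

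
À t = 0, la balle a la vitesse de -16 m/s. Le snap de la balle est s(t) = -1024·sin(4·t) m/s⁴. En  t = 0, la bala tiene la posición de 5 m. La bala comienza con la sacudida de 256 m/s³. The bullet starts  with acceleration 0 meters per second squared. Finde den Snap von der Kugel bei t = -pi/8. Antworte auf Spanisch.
De la ecuación del snap s(t) = -1024·sin(4·t), sustituimos t = -pi/8 para obtener s = 1024.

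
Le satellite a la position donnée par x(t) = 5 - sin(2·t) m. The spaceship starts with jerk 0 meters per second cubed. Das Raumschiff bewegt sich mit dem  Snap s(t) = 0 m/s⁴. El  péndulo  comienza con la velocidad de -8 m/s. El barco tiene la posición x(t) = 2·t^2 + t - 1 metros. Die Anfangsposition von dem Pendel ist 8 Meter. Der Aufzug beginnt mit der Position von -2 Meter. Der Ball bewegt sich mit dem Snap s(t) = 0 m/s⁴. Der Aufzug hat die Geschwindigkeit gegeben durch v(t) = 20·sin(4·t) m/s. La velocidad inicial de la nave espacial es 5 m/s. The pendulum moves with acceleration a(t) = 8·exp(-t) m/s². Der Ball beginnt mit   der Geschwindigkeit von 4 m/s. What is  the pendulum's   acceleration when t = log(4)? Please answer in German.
Mit a(t) = 8·exp(-t) und Einsetzen von t = log(4), finden wir a = 2.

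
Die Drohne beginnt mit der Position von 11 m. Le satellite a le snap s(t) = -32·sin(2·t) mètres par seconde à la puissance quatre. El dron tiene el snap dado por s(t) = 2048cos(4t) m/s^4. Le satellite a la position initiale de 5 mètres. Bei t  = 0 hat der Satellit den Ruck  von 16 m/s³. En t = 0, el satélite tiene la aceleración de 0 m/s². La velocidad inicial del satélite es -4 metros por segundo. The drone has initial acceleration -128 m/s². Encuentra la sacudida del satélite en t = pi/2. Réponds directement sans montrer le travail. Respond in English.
The answer is -16.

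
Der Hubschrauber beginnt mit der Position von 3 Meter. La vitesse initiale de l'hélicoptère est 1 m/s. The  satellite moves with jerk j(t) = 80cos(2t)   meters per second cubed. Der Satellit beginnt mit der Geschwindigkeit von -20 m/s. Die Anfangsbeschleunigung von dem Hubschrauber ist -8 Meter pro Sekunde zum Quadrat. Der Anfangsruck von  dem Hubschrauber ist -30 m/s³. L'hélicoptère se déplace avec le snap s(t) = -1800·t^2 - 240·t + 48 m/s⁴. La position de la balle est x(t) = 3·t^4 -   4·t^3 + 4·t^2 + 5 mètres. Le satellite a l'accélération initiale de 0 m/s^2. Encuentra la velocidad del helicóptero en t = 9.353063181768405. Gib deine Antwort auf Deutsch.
Wir müssen das Integral unserer Gleichung für den Snap s(t) = -1800·t^2 - 240·t + 48 3-mal finden. Die Stammfunktion von dem Snap ist der Ruck. Mit j(0) = -30 erhalten wir j(t) = -600·t^3 - 120·t^2 + 48·t - 30. Das Integral von dem Ruck ist die Beschleunigung. Mit a(0) = -8 erhalten wir a(t) = -150·t^4 - 40·t^3 + 24·t^2 - 30·t - 8. Mit ∫a(t)dt und Anwendung von v(0) = 1, finden wir v(t) = -30·t^5 - 10·t^4 + 8·t^3 - 15·t^2 - 8·t + 1. Aus der Gleichung für die Geschwindigkeit v(t) = -30·t^5 - 10·t^4 + 8·t^3 - 15·t^2 - 8·t + 1, setzen wir t = 9.353063181768405 ein und erhalten v = -2218657.00149564.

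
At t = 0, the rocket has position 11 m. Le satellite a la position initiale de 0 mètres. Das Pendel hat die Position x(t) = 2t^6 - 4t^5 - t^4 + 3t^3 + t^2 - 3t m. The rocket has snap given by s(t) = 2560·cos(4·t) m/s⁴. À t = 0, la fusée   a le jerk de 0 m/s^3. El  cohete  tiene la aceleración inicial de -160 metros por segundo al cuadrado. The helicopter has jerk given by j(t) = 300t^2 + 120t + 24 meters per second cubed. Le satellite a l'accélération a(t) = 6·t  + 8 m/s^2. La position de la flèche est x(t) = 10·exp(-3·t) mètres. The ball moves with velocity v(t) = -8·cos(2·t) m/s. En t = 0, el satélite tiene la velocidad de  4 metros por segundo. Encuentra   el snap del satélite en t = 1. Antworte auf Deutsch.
Um dies zu lösen, müssen wir 2 Ableitungen unserer Gleichung für die Beschleunigung a(t) = 6·t + 8 nehmen. Mit d/dt von a(t) finden wir j(t) = 6. Durch Ableiten von dem Ruck erhalten wir den Snap: s(t) = 0. Wir haben den Snap s(t) = 0. Durch Einsetzen von t = 1: s(1) = 0.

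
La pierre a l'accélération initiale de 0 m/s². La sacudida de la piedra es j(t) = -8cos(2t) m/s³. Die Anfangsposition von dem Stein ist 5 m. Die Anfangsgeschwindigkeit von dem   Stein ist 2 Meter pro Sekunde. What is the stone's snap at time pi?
To solve this, we need to take 1 derivative of our jerk equation j(t) = -8·cos(2·t). The derivative of jerk gives snap: s(t) = 16·sin(2·t). From the given snap equation s(t) = 16·sin(2·t), we substitute t = pi to get s = 0.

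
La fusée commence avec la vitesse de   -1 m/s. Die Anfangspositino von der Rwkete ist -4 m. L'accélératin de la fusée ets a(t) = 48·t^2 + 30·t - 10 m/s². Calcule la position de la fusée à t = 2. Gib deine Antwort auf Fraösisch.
Nous devons trouver l'intégrale de notre équation de l'accélération a(t) = 48·t^2 + 30·t - 10 2 fois. En prenant ∫a(t)dt et en appliquant v(0) = -1, nous trouvons v(t) = 16·t^3 + 15·t^2 - 10·t - 1. En intégrant la vitesse et en utilisant la condition initiale x(0) = -4, nous obtenons x(t) = 4·t^4 + 5·t^3 - 5·t^2 - t - 4. Nous avons la position x(t) = 4·t^4 + 5·t^3 - 5·t^2 - t - 4. En substituant t = 2: x(2) = 78.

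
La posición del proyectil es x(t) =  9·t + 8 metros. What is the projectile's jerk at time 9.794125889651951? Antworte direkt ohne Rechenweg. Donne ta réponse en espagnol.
La respuesta es 0.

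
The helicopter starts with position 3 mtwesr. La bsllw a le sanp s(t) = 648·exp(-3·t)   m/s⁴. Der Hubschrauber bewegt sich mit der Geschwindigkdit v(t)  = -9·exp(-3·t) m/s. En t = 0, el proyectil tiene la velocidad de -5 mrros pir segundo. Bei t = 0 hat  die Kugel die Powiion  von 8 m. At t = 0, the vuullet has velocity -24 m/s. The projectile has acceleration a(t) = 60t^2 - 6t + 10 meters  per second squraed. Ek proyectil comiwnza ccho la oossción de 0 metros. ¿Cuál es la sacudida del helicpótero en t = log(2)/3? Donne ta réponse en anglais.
To solve this, we need to take 2 derivatives of our velocity equation v(t) = -9·exp(-3·t). Taking d/dt of v(t), we find a(t) = 27·exp(-3·t). Taking d/dt of a(t), we find j(t) = -81·exp(-3·t). Using j(t) = -81·exp(-3·t) and substituting t = log(2)/3, we find j = -81/2.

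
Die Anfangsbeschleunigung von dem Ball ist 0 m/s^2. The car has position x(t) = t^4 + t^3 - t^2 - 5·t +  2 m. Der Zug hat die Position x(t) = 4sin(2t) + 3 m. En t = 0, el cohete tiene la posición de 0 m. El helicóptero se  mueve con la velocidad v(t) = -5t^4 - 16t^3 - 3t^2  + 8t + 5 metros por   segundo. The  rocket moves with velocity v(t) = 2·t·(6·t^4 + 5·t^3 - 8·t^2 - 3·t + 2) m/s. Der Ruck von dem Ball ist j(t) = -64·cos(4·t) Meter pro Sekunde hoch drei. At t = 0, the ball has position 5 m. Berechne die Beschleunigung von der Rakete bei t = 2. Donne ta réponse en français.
Pour résoudre ceci, nous devons prendre 1 dérivée de notre équation de la vitesse v(t) = 2·t·(6·t^4 + 5·t^3 - 8·t^2 - 3·t + 2). En dérivant la vitesse, nous obtenons l'accélération: a(t) = 12·t^4 + 10·t^3 - 16·t^2 + 2·t·(24·t^3 + 15·t^2 - 16·t - 3) - 6·t + 4. De l'équation de l'accélération a(t) = 12·t^4 + 10·t^3 - 16·t^2 + 2·t·(24·t^3 + 15·t^2 - 16·t - 3) - 6·t + 4, nous substituons t = 2 pour obtenir a = 1068.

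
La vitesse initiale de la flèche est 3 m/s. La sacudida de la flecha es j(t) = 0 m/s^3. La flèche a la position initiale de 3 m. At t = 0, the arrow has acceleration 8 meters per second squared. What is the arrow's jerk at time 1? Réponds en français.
De l'équation du jerk j(t) = 0, nous substituons t = 1 pour obtenir j = 0.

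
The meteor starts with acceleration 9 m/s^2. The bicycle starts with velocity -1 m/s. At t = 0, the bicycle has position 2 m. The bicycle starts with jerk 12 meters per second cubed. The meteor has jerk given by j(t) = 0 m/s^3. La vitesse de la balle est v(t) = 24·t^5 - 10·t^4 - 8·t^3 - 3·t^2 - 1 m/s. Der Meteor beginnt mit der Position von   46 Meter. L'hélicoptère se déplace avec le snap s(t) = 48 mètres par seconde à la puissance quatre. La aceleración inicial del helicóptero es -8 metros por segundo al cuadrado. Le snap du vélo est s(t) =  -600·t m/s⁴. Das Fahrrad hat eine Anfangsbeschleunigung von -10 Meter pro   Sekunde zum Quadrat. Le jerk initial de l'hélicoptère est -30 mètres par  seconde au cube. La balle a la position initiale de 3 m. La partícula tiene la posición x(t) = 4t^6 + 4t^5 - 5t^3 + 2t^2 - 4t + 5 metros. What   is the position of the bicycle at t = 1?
To solve this, we need to take 4 antiderivatives of our snap equation s(t) = -600·t. Taking ∫s(t)dt and applying j(0) = 12, we find j(t) = 12 - 300·t^2. Finding the antiderivative of j(t) and using a(0) = -10: a(t) = -100·t^3 + 12·t - 10. The antiderivative of acceleration is velocity. Using v(0) = -1, we get v(t) = -25·t^4 + 6·t^2 - 10·t - 1. The integral of velocity, with x(0) = 2, gives position: x(t) = -5·t^5 + 2·t^3 - 5·t^2 - t + 2. We have position x(t) = -5·t^5 + 2·t^3 - 5·t^2 - t + 2. Substituting t = 1: x(1) = -7.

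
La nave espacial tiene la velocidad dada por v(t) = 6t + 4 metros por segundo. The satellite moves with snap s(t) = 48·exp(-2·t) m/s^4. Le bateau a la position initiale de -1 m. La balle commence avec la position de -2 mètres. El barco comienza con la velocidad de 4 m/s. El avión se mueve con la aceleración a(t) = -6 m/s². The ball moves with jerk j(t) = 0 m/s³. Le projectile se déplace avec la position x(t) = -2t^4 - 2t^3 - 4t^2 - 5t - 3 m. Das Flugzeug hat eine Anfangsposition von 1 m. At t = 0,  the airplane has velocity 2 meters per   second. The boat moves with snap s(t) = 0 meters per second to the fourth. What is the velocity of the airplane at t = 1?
We must find the antiderivative of our acceleration equation a(t) = -6 1 time. The antiderivative of acceleration is velocity. Using v(0) = 2, we get v(t) = 2 - 6·t. From the given velocity equation v(t) = 2 - 6·t, we substitute t = 1 to get v = -4.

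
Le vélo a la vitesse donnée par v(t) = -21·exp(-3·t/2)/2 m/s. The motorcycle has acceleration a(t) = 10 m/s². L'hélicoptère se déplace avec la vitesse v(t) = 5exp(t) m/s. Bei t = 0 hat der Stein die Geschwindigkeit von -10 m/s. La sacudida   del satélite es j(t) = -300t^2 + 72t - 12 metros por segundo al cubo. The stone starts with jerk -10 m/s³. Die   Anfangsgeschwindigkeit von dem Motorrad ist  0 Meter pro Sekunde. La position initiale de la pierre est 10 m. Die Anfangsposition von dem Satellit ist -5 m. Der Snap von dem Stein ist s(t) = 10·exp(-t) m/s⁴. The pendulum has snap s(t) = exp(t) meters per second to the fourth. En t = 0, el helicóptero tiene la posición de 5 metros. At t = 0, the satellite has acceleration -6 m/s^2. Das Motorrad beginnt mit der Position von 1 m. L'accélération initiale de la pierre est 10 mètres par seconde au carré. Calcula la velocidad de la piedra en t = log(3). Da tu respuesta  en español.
Debemos encontrar la antiderivada de nuestra ecuación del snap s(t) = 10·exp(-t) 3 veces. La integral del snap, con j(0) = -10, da la sacudida: j(t) = -10·exp(-t). La integral de la sacudida, con a(0) = 10, da la aceleración: a(t) = 10·exp(-t). Tomando ∫a(t)dt y aplicando v(0) = -10, encontramos v(t) = -10·exp(-t). De la ecuación de la velocidad v(t) = -10·exp(-t), sustituimos t = log(3) para obtener v = -10/3.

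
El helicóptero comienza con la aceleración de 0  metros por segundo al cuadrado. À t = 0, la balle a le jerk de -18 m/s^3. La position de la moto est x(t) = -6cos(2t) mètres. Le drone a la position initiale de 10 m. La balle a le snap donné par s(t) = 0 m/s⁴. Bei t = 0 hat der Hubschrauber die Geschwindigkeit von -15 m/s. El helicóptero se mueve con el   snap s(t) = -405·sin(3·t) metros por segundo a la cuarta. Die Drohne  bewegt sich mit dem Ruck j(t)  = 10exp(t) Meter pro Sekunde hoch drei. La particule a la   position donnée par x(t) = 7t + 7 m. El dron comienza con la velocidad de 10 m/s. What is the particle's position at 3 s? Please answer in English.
We have position x(t) = 7·t + 7. Substituting t = 3: x(3) = 28.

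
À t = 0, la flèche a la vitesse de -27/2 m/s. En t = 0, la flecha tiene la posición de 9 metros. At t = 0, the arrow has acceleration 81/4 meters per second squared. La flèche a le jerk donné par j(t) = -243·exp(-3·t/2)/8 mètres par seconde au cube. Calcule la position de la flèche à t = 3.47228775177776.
Nous devons intégrer notre équation du jerk j(t) = -243·exp(-3·t/2)/8 3 fois. L'intégrale du jerk, avec a(0) = 81/4, donne l'accélération: a(t) = 81·exp(-3·t/2)/4. En intégrant l'accélération et en utilisant la condition initiale v(0) = -27/2, nous obtenons v(t) = -27·exp(-3·t/2)/2. En intégrant la vitesse et en utilisant la condition initiale x(0) = 9, nous obtenons x(t) = 9·exp(-3·t/2). En utilisant x(t) = 9·exp(-3·t/2) et en substituant t = 3.47228775177776, nous trouvons x = 0.0492322171171449.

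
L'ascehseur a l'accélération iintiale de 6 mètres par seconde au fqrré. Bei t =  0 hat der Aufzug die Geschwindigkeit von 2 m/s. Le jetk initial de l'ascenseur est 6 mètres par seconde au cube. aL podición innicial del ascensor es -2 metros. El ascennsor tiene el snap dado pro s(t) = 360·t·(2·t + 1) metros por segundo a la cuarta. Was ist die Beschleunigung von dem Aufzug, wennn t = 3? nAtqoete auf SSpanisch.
Necesitamos integrar nuestra ecuación del snap s(t) = 360·t·(2·t + 1) 2 veces. La integral del snap es la sacudida. Usando j(0) = 6, obtenemos j(t) = 240·t^3 + 180·t^2 + 6. La integral de la sacudida es la aceleración. Usando a(0) = 6, obtenemos a(t) = 60·t^4 + 60·t^3 + 6·t + 6. Usando a(t) = 60·t^4 + 60·t^3 + 6·t + 6 y sustituyendo t = 3, encontramos a = 6504.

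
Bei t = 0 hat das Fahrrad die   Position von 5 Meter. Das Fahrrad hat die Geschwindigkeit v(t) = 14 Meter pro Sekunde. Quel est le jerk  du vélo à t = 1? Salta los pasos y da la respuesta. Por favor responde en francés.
j(1) = 0.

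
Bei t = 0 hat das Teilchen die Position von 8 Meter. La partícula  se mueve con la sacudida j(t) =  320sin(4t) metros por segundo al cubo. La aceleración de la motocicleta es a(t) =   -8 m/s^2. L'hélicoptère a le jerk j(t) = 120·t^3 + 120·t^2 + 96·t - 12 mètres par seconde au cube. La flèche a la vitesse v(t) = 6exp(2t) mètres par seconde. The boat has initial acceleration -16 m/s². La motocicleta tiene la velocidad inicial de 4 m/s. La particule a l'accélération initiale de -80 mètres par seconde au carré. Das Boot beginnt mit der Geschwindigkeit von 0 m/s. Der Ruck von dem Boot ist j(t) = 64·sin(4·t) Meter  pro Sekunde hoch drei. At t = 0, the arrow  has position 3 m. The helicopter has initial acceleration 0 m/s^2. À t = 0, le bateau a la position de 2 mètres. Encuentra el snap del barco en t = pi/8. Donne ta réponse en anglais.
We must differentiate our jerk equation j(t) = 64·sin(4·t) 1 time. Differentiating jerk, we get snap: s(t) = 256·cos(4·t). Using s(t) = 256·cos(4·t) and substituting t = pi/8, we find s = 0.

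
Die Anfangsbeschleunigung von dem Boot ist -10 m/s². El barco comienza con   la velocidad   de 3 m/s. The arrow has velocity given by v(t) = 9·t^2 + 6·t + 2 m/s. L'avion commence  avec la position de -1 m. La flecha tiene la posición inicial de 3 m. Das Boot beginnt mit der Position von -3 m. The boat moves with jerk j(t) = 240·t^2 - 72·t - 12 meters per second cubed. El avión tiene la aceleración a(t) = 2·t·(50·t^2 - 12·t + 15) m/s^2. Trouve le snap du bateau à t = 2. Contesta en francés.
En partant du jerk j(t) = 240·t^2 - 72·t - 12, nous prenons 1 dérivée. En dérivant le jerk, nous obtenons le snap: s(t) = 480·t - 72. Nous avons le snap s(t) = 480·t - 72. En substituant t = 2: s(2) = 888.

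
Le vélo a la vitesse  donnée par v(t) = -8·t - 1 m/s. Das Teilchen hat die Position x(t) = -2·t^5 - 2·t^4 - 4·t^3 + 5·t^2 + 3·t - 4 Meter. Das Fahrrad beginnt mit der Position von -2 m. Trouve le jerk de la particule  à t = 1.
En partant de la position x(t) = -2·t^5 - 2·t^4 - 4·t^3 + 5·t^2 + 3·t - 4, nous prenons 3 dérivées. La dérivée de la position donne la vitesse: v(t) = -10·t^4 - 8·t^3 - 12·t^2 + 10·t + 3. En prenant d/dt de v(t), nous trouvons a(t) = -40·t^3 - 24·t^2 - 24·t + 10. La dérivée de l'accélération donne le jerk: j(t) = -120·t^2 - 48·t - 24. De l'équation du jerk j(t) = -120·t^2 - 48·t - 24, nous substituons t = 1 pour obtenir j = -192.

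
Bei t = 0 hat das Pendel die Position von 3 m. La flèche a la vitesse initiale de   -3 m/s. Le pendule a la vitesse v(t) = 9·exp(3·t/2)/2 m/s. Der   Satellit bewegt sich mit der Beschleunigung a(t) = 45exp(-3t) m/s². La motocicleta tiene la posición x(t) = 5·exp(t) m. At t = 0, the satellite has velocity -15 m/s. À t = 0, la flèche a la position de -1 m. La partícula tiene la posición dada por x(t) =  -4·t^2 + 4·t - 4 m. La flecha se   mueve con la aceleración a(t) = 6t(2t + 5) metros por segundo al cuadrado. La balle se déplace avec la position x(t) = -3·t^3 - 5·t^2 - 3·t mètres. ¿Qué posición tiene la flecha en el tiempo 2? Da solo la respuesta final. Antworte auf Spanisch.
La posición en t = 2 es x = 49.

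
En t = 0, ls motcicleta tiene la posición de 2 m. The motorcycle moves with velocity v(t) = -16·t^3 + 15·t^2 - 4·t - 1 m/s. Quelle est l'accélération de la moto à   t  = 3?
En partant de la vitesse v(t) = -16·t^3 + 15·t^2 - 4·t - 1, nous prenons 1 dérivée. La dérivée de la vitesse donne l'accélération: a(t) = -48·t^2 + 30·t - 4. De l'équation de l'accélération a(t) = -48·t^2 + 30·t - 4, nous substituons t = 3 pour obtenir a = -346.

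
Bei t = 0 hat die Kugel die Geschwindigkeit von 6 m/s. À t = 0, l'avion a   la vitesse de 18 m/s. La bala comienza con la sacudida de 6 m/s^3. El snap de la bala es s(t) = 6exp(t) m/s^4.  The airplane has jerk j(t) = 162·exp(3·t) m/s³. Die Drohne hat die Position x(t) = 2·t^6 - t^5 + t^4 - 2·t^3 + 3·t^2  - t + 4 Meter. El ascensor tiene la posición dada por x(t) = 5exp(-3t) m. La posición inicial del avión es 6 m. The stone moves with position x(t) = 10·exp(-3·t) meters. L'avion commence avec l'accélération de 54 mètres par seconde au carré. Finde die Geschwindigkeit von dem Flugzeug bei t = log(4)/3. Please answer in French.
Pour résoudre ceci, nous devons prendre 2 intégrales de notre équation du jerk j(t) = 162·exp(3·t). En intégrant le jerk et en utilisant la condition initiale a(0) = 54, nous obtenons a(t) = 54·exp(3·t). En intégrant l'accélération et en utilisant la condition initiale v(0) = 18, nous obtenons v(t) = 18·exp(3·t). Nous avons la vitesse v(t) = 18·exp(3·t). En substituant t = log(4)/3: v(log(4)/3) = 72.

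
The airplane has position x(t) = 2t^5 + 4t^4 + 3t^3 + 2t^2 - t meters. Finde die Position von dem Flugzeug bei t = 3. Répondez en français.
De l'équation de la position x(t) = 2·t^5 + 4·t^4 + 3·t^3 + 2·t^2 - t, nous substituons t = 3 pour obtenir x = 906.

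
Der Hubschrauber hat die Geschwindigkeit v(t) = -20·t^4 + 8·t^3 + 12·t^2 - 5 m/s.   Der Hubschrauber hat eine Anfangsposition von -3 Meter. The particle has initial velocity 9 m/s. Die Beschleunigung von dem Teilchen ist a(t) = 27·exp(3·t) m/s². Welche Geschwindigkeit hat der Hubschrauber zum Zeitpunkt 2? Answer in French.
Nous avons la vitesse v(t) = -20·t^4 + 8·t^3 + 12·t^2 - 5. En substituant t = 2: v(2) = -213.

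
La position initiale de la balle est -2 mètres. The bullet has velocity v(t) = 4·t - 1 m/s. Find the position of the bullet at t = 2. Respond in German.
Um dies zu lösen, müssen wir 1 Stammfunktion unserer Gleichung für die Geschwindigkeit v(t) = 4·t - 1 finden. Die Stammfunktion von der Geschwindigkeit, mit x(0) = -2, ergibt die Position: x(t) = 2·t^2 - t - 2. Wir haben die Position x(t) = 2·t^2 - t - 2. Durch Einsetzen von t = 2: x(2) = 4.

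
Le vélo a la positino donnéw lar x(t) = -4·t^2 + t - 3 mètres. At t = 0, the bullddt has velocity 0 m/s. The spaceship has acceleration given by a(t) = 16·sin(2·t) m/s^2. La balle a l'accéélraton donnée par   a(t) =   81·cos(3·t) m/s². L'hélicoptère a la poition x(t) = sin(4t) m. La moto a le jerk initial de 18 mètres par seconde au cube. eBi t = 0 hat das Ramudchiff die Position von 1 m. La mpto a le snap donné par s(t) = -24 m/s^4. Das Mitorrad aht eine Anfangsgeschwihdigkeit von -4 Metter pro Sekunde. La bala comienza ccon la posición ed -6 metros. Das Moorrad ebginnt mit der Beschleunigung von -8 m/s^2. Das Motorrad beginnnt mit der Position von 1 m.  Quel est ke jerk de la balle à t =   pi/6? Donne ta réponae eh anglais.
Starting from acceleration a(t) = 81·cos(3·t), we take 1 derivative. Differentiating acceleration, we get jerk: j(t) = -243·sin(3·t). Using j(t) = -243·sin(3·t) and substituting t = pi/6, we find j = -243.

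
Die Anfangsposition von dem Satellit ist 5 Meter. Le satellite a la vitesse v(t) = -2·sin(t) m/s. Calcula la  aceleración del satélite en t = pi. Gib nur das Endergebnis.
a(pi) = 2.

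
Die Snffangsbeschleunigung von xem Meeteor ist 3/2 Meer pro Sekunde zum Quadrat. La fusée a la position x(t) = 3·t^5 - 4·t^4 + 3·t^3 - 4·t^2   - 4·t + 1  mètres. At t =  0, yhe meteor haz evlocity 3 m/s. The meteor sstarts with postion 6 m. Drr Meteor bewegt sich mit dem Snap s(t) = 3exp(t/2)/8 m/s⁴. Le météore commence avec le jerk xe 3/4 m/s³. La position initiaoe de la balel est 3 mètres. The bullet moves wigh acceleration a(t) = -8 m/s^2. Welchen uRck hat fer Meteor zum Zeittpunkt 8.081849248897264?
Um dies zu lösen, müssen wir 1 Integral unserer Gleichung für den Snap s(t) = 3·exp(t/2)/8 finden. Das Integral von dem Snap, mit j(0) = 3/4, ergibt den Ruck: j(t) = 3·exp(t/2)/4. Aus der Gleichung für den Ruck j(t) = 3·exp(t/2)/4, setzen wir t = 8.081849248897264 ein und erhalten j = 42.6591825975937.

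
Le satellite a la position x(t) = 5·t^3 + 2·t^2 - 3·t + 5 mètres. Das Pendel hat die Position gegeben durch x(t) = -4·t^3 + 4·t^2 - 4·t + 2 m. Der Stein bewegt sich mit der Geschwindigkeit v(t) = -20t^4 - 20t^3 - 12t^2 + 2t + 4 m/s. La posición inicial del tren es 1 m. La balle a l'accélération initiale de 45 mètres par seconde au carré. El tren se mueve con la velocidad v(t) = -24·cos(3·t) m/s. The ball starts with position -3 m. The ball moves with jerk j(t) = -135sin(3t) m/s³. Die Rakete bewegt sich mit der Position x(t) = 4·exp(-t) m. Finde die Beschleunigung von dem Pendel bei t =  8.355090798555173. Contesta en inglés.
To solve this, we need to take 2 derivatives of our position equation x(t) = -4·t^3 + 4·t^2 - 4·t + 2. Taking d/dt of x(t), we find v(t) = -12·t^2 + 8·t - 4. Differentiating velocity, we get acceleration: a(t) = 8 - 24·t. We have acceleration a(t) = 8 - 24·t. Substituting t = 8.355090798555173: a(8.355090798555173) = -192.522179165324.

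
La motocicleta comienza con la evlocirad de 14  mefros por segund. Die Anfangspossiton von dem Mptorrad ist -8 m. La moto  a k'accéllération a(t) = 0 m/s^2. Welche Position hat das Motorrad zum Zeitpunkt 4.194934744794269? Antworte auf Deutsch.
Um dies zu lösen, müssen wir 2 Integrale unserer Gleichung für die Beschleunigung a(t) = 0 finden. Die Stammfunktion von der Beschleunigung, mit v(0) = 14, ergibt die Geschwindigkeit: v(t) = 14. Das Integral von der Geschwindigkeit, mit x(0) = -8, ergibt die Position: x(t) = 14·t - 8. Aus der Gleichung für die Position x(t) = 14·t - 8, setzen wir t = 4.194934744794269 ein und erhalten x = 50.7290864271198.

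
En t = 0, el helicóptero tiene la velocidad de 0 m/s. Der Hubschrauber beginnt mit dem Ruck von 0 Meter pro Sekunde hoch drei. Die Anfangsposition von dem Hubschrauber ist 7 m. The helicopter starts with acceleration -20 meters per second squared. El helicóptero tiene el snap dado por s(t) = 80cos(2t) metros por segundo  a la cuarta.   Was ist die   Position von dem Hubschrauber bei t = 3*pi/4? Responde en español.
Partiendo del snap s(t) = 80·cos(2·t), tomamos 4 antiderivadas. La antiderivada del snap es la sacudida. Usando j(0) = 0, obtenemos j(t) = 40·sin(2·t). Integrando la sacudida y usando la condición inicial a(0) = -20, obtenemos a(t) = -20·cos(2·t). La antiderivada de la aceleración, con v(0) = 0, da la velocidad: v(t) = -10·sin(2·t). La integral de la velocidad, con x(0) = 7, da la posición: x(t) = 5·cos(2·t) + 2. Usando x(t) = 5·cos(2·t) + 2 y sustituyendo t = 3*pi/4, encontramos x = 2.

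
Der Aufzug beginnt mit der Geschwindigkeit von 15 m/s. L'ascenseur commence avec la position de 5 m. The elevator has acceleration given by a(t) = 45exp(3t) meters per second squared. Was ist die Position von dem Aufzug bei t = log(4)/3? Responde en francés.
En partant de l'accélération a(t) = 45·exp(3·t), nous prenons 2 primitives. La primitive de l'accélération, avec v(0) = 15, donne la vitesse: v(t) = 15·exp(3·t). En intégrant la vitesse et en utilisant la condition initiale x(0) = 5, nous obtenons x(t) = 5·exp(3·t). Nous avons la position x(t) = 5·exp(3·t). En substituant t = log(4)/3: x(log(4)/3) = 20.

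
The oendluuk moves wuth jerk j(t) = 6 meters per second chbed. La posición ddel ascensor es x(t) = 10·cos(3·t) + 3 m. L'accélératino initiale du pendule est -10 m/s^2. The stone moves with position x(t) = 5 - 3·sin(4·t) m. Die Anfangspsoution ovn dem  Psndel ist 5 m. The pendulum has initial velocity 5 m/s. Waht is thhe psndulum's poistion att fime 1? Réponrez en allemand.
Wir müssen unsere Gleichung für den Ruck j(t) = 6 3-mal integrieren. Mit ∫j(t)dt und Anwendung von a(0) = -10, finden wir a(t) = 6·t - 10. Die Stammfunktion von der Beschleunigung, mit v(0) = 5, ergibt die Geschwindigkeit: v(t) = 3·t^2 - 10·t + 5. Durch Integration von der Geschwindigkeit und Verwendung der Anfangsbedingung x(0) = 5, erhalten wir x(t) = t^3 - 5·t^2 + 5·t + 5. Aus der Gleichung für die Position x(t) = t^3 - 5·t^2 + 5·t + 5, setzen wir t = 1 ein und erhalten x = 6.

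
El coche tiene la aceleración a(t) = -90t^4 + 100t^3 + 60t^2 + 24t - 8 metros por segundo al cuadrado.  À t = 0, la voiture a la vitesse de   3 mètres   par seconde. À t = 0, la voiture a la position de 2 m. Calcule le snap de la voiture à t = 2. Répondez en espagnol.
Debemos derivar nuestra ecuación de la aceleración a(t) = -90·t^4 + 100·t^3 + 60·t^2 + 24·t - 8 2 veces. La derivada de la aceleración da la sacudida: j(t) = -360·t^3 + 300·t^2 + 120·t + 24. La derivada de la sacudida da el snap: s(t) = -1080·t^2 + 600·t + 120. Usando s(t) = -1080·t^2 + 600·t + 120 y sustituyendo t = 2, encontramos s = -3000.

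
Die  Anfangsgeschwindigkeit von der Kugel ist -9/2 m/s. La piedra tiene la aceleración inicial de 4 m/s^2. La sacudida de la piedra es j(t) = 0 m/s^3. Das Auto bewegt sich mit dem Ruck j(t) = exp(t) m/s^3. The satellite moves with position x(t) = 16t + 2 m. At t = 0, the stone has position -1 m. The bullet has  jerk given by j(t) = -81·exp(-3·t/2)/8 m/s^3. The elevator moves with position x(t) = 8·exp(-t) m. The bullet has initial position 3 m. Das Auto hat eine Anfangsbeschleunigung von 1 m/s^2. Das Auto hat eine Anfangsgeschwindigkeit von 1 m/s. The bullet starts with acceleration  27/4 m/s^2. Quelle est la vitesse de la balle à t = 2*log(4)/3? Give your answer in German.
Um dies zu lösen, müssen wir 2 Integrale unserer Gleichung für den Ruck j(t) = -81·exp(-3·t/2)/8 finden. Durch Integration von dem Ruck und Verwendung der Anfangsbedingung a(0) = 27/4, erhalten wir a(t) = 27·exp(-3·t/2)/4. Die Stammfunktion von der Beschleunigung ist die Geschwindigkeit. Mit v(0) = -9/2 erhalten wir v(t) = -9·exp(-3·t/2)/2. Mit v(t) = -9·exp(-3·t/2)/2 und Einsetzen von t = 2*log(4)/3, finden wir v = -9/8.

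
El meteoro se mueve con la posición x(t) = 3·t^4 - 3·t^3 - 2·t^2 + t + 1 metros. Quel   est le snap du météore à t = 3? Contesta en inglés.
To solve this, we need to take 4 derivatives of our position equation x(t) = 3·t^4 - 3·t^3 - 2·t^2 + t + 1. Taking d/dt of x(t), we find v(t) = 12·t^3 - 9·t^2 - 4·t + 1. Taking d/dt of v(t), we find a(t) = 36·t^2 - 18·t - 4. Taking d/dt of a(t), we find j(t) = 72·t - 18. Differentiating jerk, we get snap: s(t) = 72. We have snap s(t) = 72. Substituting t = 3: s(3) = 72.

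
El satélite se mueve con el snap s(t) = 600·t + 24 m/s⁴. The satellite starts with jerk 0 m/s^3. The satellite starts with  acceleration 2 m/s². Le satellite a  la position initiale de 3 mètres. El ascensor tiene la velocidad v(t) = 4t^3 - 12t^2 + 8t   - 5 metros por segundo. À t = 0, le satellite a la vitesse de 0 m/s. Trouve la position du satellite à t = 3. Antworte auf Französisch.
Nous devons trouver l'intégrale de notre équation du snap s(t) = 600·t + 24 4 fois. En prenant ∫s(t)dt et en appliquant j(0) = 0, nous trouvons j(t) = 12·t·(25·t + 2). La primitive du jerk est l'accélération. En utilisant a(0) = 2, nous obtenons a(t) = 100·t^3 + 12·t^2 + 2. L'intégrale de l'accélération, avec v(0) = 0, donne la vitesse: v(t) = t·(25·t^3 + 4·t^2 + 2). En prenant ∫v(t)dt et en appliquant x(0) = 3, nous trouvons x(t) = 5·t^5 + t^4 + t^2 + 3. En utilisant x(t) = 5·t^5 + t^4 + t^2 + 3 et en substituant t = 3, nous trouvons x = 1308.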